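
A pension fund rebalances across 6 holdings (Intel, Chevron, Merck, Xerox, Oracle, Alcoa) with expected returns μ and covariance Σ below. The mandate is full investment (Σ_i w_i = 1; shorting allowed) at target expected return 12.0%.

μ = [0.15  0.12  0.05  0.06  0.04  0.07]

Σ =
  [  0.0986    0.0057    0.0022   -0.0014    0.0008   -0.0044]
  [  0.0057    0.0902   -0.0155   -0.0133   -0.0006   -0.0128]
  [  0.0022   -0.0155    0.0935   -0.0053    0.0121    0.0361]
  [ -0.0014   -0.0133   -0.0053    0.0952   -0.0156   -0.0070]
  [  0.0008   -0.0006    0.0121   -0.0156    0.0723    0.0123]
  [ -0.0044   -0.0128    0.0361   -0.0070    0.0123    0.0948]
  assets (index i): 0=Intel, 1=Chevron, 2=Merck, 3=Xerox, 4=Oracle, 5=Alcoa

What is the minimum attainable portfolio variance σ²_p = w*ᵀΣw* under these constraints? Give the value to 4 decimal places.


p=Σ⁻¹μ = [1.4692  1.5912  0.4160  1.0529  0.5601  0.8681]
q=Σ⁻¹𝟙 = [9.5638  15.7722  8.6035  16.3598  14.3833  9.1876]
a=μᵀp=0.578465  b=𝟙ᵀp=5.957469  c=𝟙ᵀq=73.870270  D=ac−b²=7.239895
λ₁=(c·0.120−b)/D = (73.870270·0.120−5.957469)/7.239895 = 0.401520
λ₂=(a−b·0.120)/D = (0.578465−5.957469·0.120)/7.239895 = -0.018844
w* = 0.401520·p + -0.018844·q:
  w_0 = 0.401520·1.4692 + -0.018844·9.5638 = 0.4097  (Intel)
  w_1 = 0.401520·1.5912 + -0.018844·15.7722 = 0.3417  (Chevron)
  w_2 = 0.401520·0.4160 + -0.018844·8.6035 = 0.0049  (Merck)
  w_3 = 0.401520·1.0529 + -0.018844·16.3598 = 0.1145  (Xerox)
  w_4 = 0.401520·0.5601 + -0.018844·14.3833 = -0.0462  (Oracle)
  w_5 = 0.401520·0.8681 + -0.018844·9.1876 = 0.1754  (Alcoa)
Σw_i=1.0000  μᵀw=0.1200
σ²=wᵀΣw=λ₁·μ_p+λ₂ = 0.401520·0.120 + -0.018844 = 0.029338 ≈ 0.0293

0.0293


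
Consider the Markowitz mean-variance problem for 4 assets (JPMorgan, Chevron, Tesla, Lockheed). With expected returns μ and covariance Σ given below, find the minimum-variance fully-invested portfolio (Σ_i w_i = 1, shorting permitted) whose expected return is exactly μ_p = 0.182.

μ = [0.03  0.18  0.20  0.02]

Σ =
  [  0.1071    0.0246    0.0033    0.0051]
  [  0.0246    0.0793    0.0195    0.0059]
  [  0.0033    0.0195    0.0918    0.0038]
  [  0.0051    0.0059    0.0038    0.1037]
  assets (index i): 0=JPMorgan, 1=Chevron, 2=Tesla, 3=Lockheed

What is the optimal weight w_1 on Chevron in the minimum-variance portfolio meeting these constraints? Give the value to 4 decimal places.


x=Σ⁻¹μ = [-0.2115  1.8949  1.7825  0.0301]
y=Σ⁻¹𝟙 = [6.8929  7.7079  8.6543  8.5485]
a=μᵀx=0.691840  b=𝟙ᵀx=3.496046  c=𝟙ᵀy=31.803657  D=ac−b²=9.780701
λ₁=(c·0.182−b)/D = (31.803657·0.182−3.496046)/9.780701 = 0.234362
λ₂=(a−b·0.182)/D = (0.691840−3.496046·0.182)/9.780701 = 0.005681
w* = 0.234362·x + 0.005681·y:
  w_0 = 0.234362·-0.2115 + 0.005681·6.8929 = -0.0104  (JPMorgan)
  w_1 = 0.234362·1.8949 + 0.005681·7.7079 = 0.4879  (Chevron)
  w_2 = 0.234362·1.7825 + 0.005681·8.6543 = 0.4669  (Tesla)
  w_3 = 0.234362·0.0301 + 0.005681·8.5485 = 0.0556  (Lockheed)
Σw_i=1.0000  μᵀw=0.1820
σ²=wᵀΣw=λ₁·μ_p+λ₂ = 0.234362·0.182 + 0.005681 = 0.048334 ≈ 0.0483

0.4879


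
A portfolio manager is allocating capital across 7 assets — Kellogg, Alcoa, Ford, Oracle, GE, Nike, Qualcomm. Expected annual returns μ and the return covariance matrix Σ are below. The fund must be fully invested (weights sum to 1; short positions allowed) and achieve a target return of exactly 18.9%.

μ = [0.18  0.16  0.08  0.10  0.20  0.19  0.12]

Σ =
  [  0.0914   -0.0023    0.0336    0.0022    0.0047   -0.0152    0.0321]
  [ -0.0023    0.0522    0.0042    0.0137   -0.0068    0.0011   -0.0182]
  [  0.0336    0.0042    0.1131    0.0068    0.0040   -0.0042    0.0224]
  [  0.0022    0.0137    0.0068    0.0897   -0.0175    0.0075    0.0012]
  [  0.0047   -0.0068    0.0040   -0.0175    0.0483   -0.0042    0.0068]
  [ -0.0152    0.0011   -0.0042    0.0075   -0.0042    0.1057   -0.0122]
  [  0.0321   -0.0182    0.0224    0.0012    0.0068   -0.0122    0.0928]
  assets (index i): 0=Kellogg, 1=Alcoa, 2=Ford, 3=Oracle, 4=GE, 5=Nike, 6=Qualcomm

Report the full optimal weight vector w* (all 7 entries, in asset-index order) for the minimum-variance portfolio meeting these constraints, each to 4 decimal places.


0.1820  0.2689  -0.1042  0.0315  0.3901  0.1797  0.0519

g=Σ⁻¹μ = [1.8044  3.9637  -0.4352  1.2654  5.0092  2.2771  1.4673]
h=Σ⁻¹𝟙 = [6.7983  23.7079  2.3996  11.2097  26.5952  11.9299  11.9693]
a=μᵀg=2.661273  b=𝟙ᵀg=15.351910  c=𝟙ᵀh=94.609754  D=ac−b²=16.101211
λ₁=(c·0.189−b)/D = (94.609754·0.189−15.351910)/16.101211 = 0.157090
λ₂=(a−b·0.189)/D = (2.661273−15.351910·0.189)/16.101211 = -0.014921
w* = 0.157090·g + -0.014921·h:
  w_0 = 0.157090·1.8044 + -0.014921·6.7983 = 0.1820  (Kellogg)
  w_1 = 0.157090·3.9637 + -0.014921·23.7079 = 0.2689  (Alcoa)
  w_2 = 0.157090·-0.4352 + -0.014921·2.3996 = -0.1042  (Ford)
  w_3 = 0.157090·1.2654 + -0.014921·11.2097 = 0.0315  (Oracle)
  w_4 = 0.157090·5.0092 + -0.014921·26.5952 = 0.3901  (GE)
  w_5 = 0.157090·2.2771 + -0.014921·11.9299 = 0.1797  (Nike)
  w_6 = 0.157090·1.4673 + -0.014921·11.9693 = 0.0519  (Qualcomm)
Σw_i=1.0000  μᵀw=0.1890
σ²=wᵀΣw=λ₁·μ_p+λ₂ = 0.157090·0.189 + -0.014921 = 0.014769 ≈ 0.0148


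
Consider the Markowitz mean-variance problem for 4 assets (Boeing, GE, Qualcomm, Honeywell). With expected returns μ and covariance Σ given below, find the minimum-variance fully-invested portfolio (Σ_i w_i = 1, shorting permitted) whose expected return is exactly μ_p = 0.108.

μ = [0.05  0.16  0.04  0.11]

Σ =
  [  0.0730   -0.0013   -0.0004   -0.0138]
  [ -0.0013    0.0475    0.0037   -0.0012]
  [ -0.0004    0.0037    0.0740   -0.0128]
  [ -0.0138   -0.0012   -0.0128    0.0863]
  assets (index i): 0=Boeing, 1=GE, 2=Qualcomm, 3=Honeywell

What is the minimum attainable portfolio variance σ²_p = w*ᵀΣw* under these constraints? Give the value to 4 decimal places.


u=Σ⁻¹μ = [1.0486  3.3865  0.6512  1.5860]
v=Σ⁻¹𝟙 = [17.3575  20.7484  15.5020  16.9508]
a=μᵀu=0.794772  b=𝟙ᵀu=6.672284  c=𝟙ᵀv=70.558632  D=ac−b²=11.558626
λ₁=(c·0.108−b)/D = (70.558632·0.108−6.672284)/11.558626 = 0.082021
λ₂=(a−b·0.108)/D = (0.794772−6.672284·0.108)/11.558626 = 0.006416
w* = 0.082021·u + 0.006416·v:
  w_0 = 0.082021·1.0486 + 0.006416·17.3575 = 0.1974  (Boeing)
  w_1 = 0.082021·3.3865 + 0.006416·20.7484 = 0.4109  (GE)
  w_2 = 0.082021·0.6512 + 0.006416·15.5020 = 0.1529  (Qualcomm)
  w_3 = 0.082021·1.5860 + 0.006416·16.9508 = 0.2388  (Honeywell)
Σw_i=1.0000  μᵀw=0.1080
σ²=wᵀΣw=λ₁·μ_p+λ₂ = 0.082021·0.108 + 0.006416 = 0.015275 ≈ 0.0153

0.0153


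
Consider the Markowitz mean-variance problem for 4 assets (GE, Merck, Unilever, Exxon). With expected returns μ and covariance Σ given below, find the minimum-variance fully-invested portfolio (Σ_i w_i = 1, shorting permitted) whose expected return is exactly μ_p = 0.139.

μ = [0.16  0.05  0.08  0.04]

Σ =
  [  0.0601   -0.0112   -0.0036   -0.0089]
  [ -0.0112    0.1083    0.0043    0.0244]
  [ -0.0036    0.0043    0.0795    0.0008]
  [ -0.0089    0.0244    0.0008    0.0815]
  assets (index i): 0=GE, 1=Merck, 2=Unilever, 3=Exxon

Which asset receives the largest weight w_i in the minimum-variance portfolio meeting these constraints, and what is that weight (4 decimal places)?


GE (0.7614)

x=Σ⁻¹μ = [2.9290  0.5798  1.1013  0.6263]
y=Σ⁻¹𝟙 = [20.7078  8.1664  12.9543  11.9592]
a=μᵀx=0.610776  b=𝟙ᵀx=5.236270  c=𝟙ᵀy=53.787620  D=ac−b²=5.433688
λ₁=(c·0.139−b)/D = (53.787620·0.139−5.236270)/5.433688 = 0.412282
λ₂=(a−b·0.139)/D = (0.610776−5.236270·0.139)/5.433688 = -0.021544
w* = 0.412282·x + -0.021544·y:
  w_0 = 0.412282·2.9290 + -0.021544·20.7078 = 0.7614  (GE)
  w_1 = 0.412282·0.5798 + -0.021544·8.1664 = 0.0631  (Merck)
  w_2 = 0.412282·1.1013 + -0.021544·12.9543 = 0.1749  (Unilever)
  w_3 = 0.412282·0.6263 + -0.021544·11.9592 = 0.0005  (Exxon)
Σw_i=1.0000  μᵀw=0.1390
σ²=wᵀΣw=λ₁·μ_p+λ₂ = 0.412282·0.139 + -0.021544 = 0.035763 ≈ 0.0358


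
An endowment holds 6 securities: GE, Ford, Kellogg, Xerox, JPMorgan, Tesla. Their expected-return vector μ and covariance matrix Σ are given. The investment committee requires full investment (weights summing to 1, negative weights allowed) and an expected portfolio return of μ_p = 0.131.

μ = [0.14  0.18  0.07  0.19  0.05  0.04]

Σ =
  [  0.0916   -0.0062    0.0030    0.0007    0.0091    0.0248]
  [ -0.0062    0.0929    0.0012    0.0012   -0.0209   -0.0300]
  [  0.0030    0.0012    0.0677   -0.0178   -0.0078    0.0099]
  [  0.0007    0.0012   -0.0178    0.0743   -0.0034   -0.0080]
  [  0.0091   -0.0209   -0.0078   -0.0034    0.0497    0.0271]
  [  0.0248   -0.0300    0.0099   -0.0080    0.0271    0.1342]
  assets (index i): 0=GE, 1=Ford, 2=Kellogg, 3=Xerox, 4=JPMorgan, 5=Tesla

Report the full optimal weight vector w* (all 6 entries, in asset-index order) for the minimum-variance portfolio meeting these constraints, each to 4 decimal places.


x=Σ⁻¹μ = [1.3337  2.5303  1.9729  3.1008  2.2358  0.2050]
y=Σ⁻¹𝟙 = [7.3245  18.5597  22.2344  20.1776  29.3355  3.8856]
a=μᵀx=1.489415  b=𝟙ᵀx=11.378545  c=𝟙ᵀy=101.517436  D=ac−b²=21.730277
λ₁=(c·0.131−b)/D = (101.517436·0.131−11.378545)/21.730277 = 0.088367
λ₂=(a−b·0.131)/D = (1.489415−11.378545·0.131)/21.730277 = -0.000054
w* = 0.088367·x + -0.000054·y:
  w_0 = 0.088367·1.3337 + -0.000054·7.3245 = 0.1175  (GE)
  w_1 = 0.088367·2.5303 + -0.000054·18.5597 = 0.2226  (Ford)
  w_2 = 0.088367·1.9729 + -0.000054·22.2344 = 0.1731  (Kellogg)
  w_3 = 0.088367·3.1008 + -0.000054·20.1776 = 0.2729  (Xerox)
  w_4 = 0.088367·2.2358 + -0.000054·29.3355 = 0.1960  (JPMorgan)
  w_5 = 0.088367·0.2050 + -0.000054·3.8856 = 0.0179  (Tesla)
Σw_i=1.0000  μᵀw=0.1310
σ²=wᵀΣw=λ₁·μ_p+λ₂ = 0.088367·0.131 + -0.000054 = 0.011522 ≈ 0.0115

0.1175  0.2226  0.1731  0.2729  0.1960  0.0179


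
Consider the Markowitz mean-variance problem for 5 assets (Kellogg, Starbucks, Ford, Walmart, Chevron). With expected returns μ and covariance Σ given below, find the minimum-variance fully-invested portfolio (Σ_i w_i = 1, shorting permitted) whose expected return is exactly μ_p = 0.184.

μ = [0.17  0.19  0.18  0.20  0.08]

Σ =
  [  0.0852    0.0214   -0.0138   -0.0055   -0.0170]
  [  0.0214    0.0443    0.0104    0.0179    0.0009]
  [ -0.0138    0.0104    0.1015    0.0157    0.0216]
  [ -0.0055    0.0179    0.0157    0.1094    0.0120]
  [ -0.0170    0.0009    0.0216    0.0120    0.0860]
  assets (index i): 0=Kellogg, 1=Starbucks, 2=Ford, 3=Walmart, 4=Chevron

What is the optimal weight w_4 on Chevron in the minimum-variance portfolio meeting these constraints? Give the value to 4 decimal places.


0.0125

p=Σ⁻¹μ = [1.7997  2.5837  1.4092  1.2130  0.7358]
q=Σ⁻¹𝟙 = [12.3502  12.5335  6.9716  5.4572  11.4256]
a=μᵀp=1.351951  b=𝟙ᵀp=7.741273  c=𝟙ᵀq=48.738093  D=ac−b²=5.964197
λ₁=(c·0.184−b)/D = (48.738093·0.184−7.741273)/5.964197 = 0.205650
λ₂=(a−b·0.184)/D = (1.351951−7.741273·0.184)/5.964197 = -0.012146
w* = 0.205650·p + -0.012146·q:
  w_0 = 0.205650·1.7997 + -0.012146·12.3502 = 0.2201  (Kellogg)
  w_1 = 0.205650·2.5837 + -0.012146·12.5335 = 0.3791  (Starbucks)
  w_2 = 0.205650·1.4092 + -0.012146·6.9716 = 0.2051  (Ford)
  w_3 = 0.205650·1.2130 + -0.012146·5.4572 = 0.1832  (Walmart)
  w_4 = 0.205650·0.7358 + -0.012146·11.4256 = 0.0125  (Chevron)
Σw_i=1.0000  μᵀw=0.1840
σ²=wᵀΣw=λ₁·μ_p+λ₂ = 0.205650·0.184 + -0.012146 = 0.025693 ≈ 0.0257


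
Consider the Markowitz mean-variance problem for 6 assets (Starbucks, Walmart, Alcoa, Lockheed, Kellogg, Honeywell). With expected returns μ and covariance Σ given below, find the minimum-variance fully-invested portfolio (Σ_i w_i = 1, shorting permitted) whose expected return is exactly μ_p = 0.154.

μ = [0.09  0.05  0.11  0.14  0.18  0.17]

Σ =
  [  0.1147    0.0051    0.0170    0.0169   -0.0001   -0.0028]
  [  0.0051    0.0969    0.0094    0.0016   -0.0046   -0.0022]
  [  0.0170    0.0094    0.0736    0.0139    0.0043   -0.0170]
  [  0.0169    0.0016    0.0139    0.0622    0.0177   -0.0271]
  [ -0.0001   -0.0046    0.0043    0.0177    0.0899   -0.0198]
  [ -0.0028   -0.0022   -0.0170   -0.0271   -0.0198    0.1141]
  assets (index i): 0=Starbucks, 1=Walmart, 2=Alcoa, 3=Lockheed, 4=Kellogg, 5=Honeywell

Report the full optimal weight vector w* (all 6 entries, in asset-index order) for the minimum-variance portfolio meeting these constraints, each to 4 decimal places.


p=Σ⁻¹μ = [0.2650  0.4840  1.4058  2.4177  2.0673  2.6482]
q=Σ⁻¹𝟙 = [4.6653  9.6296  11.4194  15.9277  11.5864  16.5594]
a=μᵀp=1.363472  b=𝟙ᵀp=9.288006  c=𝟙ᵀq=69.787702  D=ac−b²=8.886505
λ₁=(c·0.154−b)/D = (69.787702·0.154−9.288006)/8.886505 = 0.164215
λ₂=(a−b·0.154)/D = (1.363472−9.288006·0.154)/8.886505 = -0.007526
w* = 0.164215·p + -0.007526·q:
  w_0 = 0.164215·0.2650 + -0.007526·4.6653 = 0.0084  (Starbucks)
  w_1 = 0.164215·0.4840 + -0.007526·9.6296 = 0.0070  (Walmart)
  w_2 = 0.164215·1.4058 + -0.007526·11.4194 = 0.1449  (Alcoa)
  w_3 = 0.164215·2.4177 + -0.007526·15.9277 = 0.2771  (Lockheed)
  w_4 = 0.164215·2.0673 + -0.007526·11.5864 = 0.2523  (Kellogg)
  w_5 = 0.164215·2.6482 + -0.007526·16.5594 = 0.3102  (Honeywell)
Σw_i=1.0000  μᵀw=0.1540
σ²=wᵀΣw=λ₁·μ_p+λ₂ = 0.164215·0.154 + -0.007526 = 0.017763 ≈ 0.0178

0.0084  0.0070  0.1449  0.2771  0.2523  0.3102


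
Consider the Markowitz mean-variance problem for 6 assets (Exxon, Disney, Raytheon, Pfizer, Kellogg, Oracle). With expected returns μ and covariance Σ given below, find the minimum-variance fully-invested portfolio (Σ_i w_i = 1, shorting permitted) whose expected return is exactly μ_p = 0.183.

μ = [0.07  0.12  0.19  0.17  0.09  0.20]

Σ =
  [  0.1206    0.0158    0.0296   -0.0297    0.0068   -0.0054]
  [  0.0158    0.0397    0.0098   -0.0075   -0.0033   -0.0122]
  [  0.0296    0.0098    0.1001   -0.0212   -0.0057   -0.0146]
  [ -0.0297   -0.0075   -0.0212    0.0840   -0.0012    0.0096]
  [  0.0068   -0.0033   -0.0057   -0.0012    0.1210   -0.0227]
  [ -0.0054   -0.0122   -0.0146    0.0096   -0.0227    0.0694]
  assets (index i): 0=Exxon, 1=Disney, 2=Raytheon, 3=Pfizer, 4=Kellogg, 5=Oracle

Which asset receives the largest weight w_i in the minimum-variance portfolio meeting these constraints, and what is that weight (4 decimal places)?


Oracle (0.3798)

p=Σ⁻¹μ = [0.0821  4.3362  2.7693  2.6543  1.8532  4.4721]
q=Σ⁻¹𝟙 = [5.3847  32.0715  13.4950  17.3552  14.4530  25.6318]
a=μᵀp=2.564676  b=𝟙ᵀp=16.167067  c=𝟙ᵀq=108.391163  D=ac−b²=16.614196
λ₁=(c·0.183−b)/D = (108.391163·0.183−16.167067)/16.614196 = 0.220806
λ₂=(a−b·0.183)/D = (2.564676−16.167067·0.183)/16.614196 = -0.023708
w* = 0.220806·p + -0.023708·q:
  w_0 = 0.220806·0.0821 + -0.023708·5.3847 = -0.1095  (Exxon)
  w_1 = 0.220806·4.3362 + -0.023708·32.0715 = 0.1971  (Disney)
  w_2 = 0.220806·2.7693 + -0.023708·13.4950 = 0.2915  (Raytheon)
  w_3 = 0.220806·2.6543 + -0.023708·17.3552 = 0.1746  (Pfizer)
  w_4 = 0.220806·1.8532 + -0.023708·14.4530 = 0.0665  (Kellogg)
  w_5 = 0.220806·4.4721 + -0.023708·25.6318 = 0.3798  (Oracle)
Σw_i=1.0000  μᵀw=0.1830
σ²=wᵀΣw=λ₁·μ_p+λ₂ = 0.220806·0.183 + -0.023708 = 0.016699 ≈ 0.0167


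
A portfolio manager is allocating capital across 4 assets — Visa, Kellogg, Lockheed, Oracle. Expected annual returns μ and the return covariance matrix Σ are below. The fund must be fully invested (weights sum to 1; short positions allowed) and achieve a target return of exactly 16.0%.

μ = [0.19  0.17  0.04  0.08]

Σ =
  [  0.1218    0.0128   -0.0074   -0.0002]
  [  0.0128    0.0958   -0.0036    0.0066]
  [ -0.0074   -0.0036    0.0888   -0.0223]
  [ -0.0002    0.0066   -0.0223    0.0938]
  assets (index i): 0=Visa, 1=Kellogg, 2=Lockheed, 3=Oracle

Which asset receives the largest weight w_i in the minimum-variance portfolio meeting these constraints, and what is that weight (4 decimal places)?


Kellogg (0.4239)

x=Σ⁻¹μ = [1.4520  1.5476  0.8740  0.9549]
y=Σ⁻¹𝟙 = [8.2478  8.9787  15.7776  13.7978]
a=μᵀx=0.650312  b=𝟙ᵀx=4.828394  c=𝟙ᵀy=46.801872  D=ac−b²=7.122409
λ₁=(c·0.160−b)/D = (46.801872·0.160−4.828394)/7.122409 = 0.373456
λ₂=(a−b·0.160)/D = (0.650312−4.828394·0.160)/7.122409 = -0.017162
w* = 0.373456·x + -0.017162·y:
  w_0 = 0.373456·1.4520 + -0.017162·8.2478 = 0.4007  (Visa)
  w_1 = 0.373456·1.5476 + -0.017162·8.9787 = 0.4239  (Kellogg)
  w_2 = 0.373456·0.8740 + -0.017162·15.7776 = 0.0556  (Lockheed)
  w_3 = 0.373456·0.9549 + -0.017162·13.7978 = 0.1198  (Oracle)
Σw_i=1.0000  μᵀw=0.1600
σ²=wᵀΣw=λ₁·μ_p+λ₂ = 0.373456·0.160 + -0.017162 = 0.042591 ≈ 0.0426


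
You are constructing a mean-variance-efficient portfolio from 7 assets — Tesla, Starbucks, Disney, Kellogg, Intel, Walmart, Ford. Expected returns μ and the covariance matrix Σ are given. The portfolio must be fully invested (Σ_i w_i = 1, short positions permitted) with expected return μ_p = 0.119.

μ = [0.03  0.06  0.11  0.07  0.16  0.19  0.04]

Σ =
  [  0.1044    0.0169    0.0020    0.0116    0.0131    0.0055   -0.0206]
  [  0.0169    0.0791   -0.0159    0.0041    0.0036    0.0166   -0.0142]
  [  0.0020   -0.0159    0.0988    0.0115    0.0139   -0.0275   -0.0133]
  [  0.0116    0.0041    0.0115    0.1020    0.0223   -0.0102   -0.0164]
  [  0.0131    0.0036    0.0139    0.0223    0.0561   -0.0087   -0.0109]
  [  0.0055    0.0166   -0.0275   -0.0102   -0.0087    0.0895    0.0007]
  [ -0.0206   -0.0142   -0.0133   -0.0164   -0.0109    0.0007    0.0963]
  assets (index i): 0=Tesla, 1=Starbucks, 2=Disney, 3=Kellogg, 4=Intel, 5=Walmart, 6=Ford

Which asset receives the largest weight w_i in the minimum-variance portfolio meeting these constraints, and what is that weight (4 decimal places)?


x=Σ⁻¹μ = [-0.1861  0.5785  1.6974  0.3008  2.9685  2.8631  1.0617]
y=Σ⁻¹𝟙 = [7.3721  13.4284  16.0222  8.1228  14.1126  15.3013  19.0236]
a=μᵀx=1.298333  b=𝟙ᵀx=9.284107  c=𝟙ᵀy=93.382953  D=ac−b²=35.047516
λ₁=(c·0.119−b)/D = (93.382953·0.119−9.284107)/35.047516 = 0.052171
λ₂=(a−b·0.119)/D = (1.298333−9.284107·0.119)/35.047516 = 0.005522
w* = 0.052171·x + 0.005522·y:
  w_0 = 0.052171·-0.1861 + 0.005522·7.3721 = 0.0310  (Tesla)
  w_1 = 0.052171·0.5785 + 0.005522·13.4284 = 0.1043  (Starbucks)
  w_2 = 0.052171·1.6974 + 0.005522·16.0222 = 0.1770  (Disney)
  w_3 = 0.052171·0.3008 + 0.005522·8.1228 = 0.0605  (Kellogg)
  w_4 = 0.052171·2.9685 + 0.005522·14.1126 = 0.2328  (Intel)
  w_5 = 0.052171·2.8631 + 0.005522·15.3013 = 0.2339  (Walmart)
  w_6 = 0.052171·1.0617 + 0.005522·19.0236 = 0.1604  (Ford)
Σw_i=1.0000  μᵀw=0.1190
σ²=wᵀΣw=λ₁·μ_p+λ₂ = 0.052171·0.119 + 0.005522 = 0.011730 ≈ 0.0117

Walmart (0.2339)


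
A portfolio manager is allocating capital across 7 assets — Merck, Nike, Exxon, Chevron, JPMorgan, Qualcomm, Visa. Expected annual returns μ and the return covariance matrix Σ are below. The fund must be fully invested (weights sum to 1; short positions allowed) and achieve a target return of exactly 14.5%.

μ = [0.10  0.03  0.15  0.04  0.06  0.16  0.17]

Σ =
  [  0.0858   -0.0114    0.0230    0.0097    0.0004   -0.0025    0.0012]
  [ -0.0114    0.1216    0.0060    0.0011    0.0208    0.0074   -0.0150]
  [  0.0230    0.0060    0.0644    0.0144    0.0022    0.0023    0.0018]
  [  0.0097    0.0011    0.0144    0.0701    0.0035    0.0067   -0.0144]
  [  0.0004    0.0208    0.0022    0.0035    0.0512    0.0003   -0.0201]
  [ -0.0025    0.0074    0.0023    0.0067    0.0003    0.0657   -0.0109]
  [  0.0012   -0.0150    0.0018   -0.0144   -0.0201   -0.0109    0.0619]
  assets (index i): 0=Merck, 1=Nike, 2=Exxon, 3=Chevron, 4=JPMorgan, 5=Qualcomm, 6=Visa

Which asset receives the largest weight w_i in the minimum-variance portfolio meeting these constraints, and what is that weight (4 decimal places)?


x=Σ⁻¹μ = [0.6954  0.1112  1.6209  0.5901  2.6606  3.0247  4.2466]
y=Σ⁻¹𝟙 = [9.2615  6.8252  5.5623  15.4402  28.4553  18.4717  33.5522]
a=μᵀx=1.705123  b=𝟙ᵀx=12.949529  c=𝟙ᵀy=117.568439  D=ac−b²=32.778393
λ₁=(c·0.145−b)/D = (117.568439·0.145−12.949529)/32.778393 = 0.125018
λ₂=(a−b·0.145)/D = (1.705123−12.949529·0.145)/32.778393 = -0.005264
w* = 0.125018·x + -0.005264·y:
  w_0 = 0.125018·0.6954 + -0.005264·9.2615 = 0.0382  (Merck)
  w_1 = 0.125018·0.1112 + -0.005264·6.8252 = -0.0220  (Nike)
  w_2 = 0.125018·1.6209 + -0.005264·5.5623 = 0.1734  (Exxon)
  w_3 = 0.125018·0.5901 + -0.005264·15.4402 = -0.0075  (Chevron)
  w_4 = 0.125018·2.6606 + -0.005264·28.4553 = 0.1828  (JPMorgan)
  w_5 = 0.125018·3.0247 + -0.005264·18.4717 = 0.2809  (Qualcomm)
  w_6 = 0.125018·4.2466 + -0.005264·33.5522 = 0.3543  (Visa)
Σw_i=1.0000  μᵀw=0.1450
σ²=wᵀΣw=λ₁·μ_p+λ₂ = 0.125018·0.145 + -0.005264 = 0.012863 ≈ 0.0129

Visa (0.3543)


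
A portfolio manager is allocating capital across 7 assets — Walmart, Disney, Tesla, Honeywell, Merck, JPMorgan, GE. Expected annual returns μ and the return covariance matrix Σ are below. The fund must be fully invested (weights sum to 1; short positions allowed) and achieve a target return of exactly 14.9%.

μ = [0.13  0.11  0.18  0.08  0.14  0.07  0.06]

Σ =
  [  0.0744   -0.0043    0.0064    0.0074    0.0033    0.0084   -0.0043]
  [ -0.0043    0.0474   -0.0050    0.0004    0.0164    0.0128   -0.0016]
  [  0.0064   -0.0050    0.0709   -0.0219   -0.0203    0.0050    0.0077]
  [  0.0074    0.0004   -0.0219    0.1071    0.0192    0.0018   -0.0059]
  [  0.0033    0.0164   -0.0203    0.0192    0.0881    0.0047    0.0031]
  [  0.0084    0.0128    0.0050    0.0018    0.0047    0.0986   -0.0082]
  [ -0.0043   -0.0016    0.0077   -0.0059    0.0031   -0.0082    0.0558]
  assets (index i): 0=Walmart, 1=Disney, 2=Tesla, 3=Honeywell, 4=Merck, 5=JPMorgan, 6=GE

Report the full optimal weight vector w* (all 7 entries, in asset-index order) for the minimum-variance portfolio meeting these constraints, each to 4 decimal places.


0.1486  0.2102  0.4149  0.0807  0.2141  -0.0430  -0.0253

p=Σ⁻¹μ = [1.4568  2.2326  3.2521  1.0604  1.6020  0.1053  0.8414]
q=Σ⁻¹𝟙 = [11.9216  20.1393  17.7389  11.6061  7.7023  6.5916  18.7374]
a=μᵀp=1.387319  b=𝟙ᵀp=10.550611  c=𝟙ᵀq=94.437270  D=ac−b²=19.699194
λ₁=(c·0.149−b)/D = (94.437270·0.149−10.550611)/19.699194 = 0.178715
λ₂=(a−b·0.149)/D = (1.387319−10.550611·0.149)/19.699194 = -0.009377
w* = 0.178715·p + -0.009377·q:
  w_0 = 0.178715·1.4568 + -0.009377·11.9216 = 0.1486  (Walmart)
  w_1 = 0.178715·2.2326 + -0.009377·20.1393 = 0.2102  (Disney)
  w_2 = 0.178715·3.2521 + -0.009377·17.7389 = 0.4149  (Tesla)
  w_3 = 0.178715·1.0604 + -0.009377·11.6061 = 0.0807  (Honeywell)
  w_4 = 0.178715·1.6020 + -0.009377·7.7023 = 0.2141  (Merck)
  w_5 = 0.178715·0.1053 + -0.009377·6.5916 = -0.0430  (JPMorgan)
  w_6 = 0.178715·0.8414 + -0.009377·18.7374 = -0.0253  (GE)
Σw_i=1.0000  μᵀw=0.1490
σ²=wᵀΣw=λ₁·μ_p+λ₂ = 0.178715·0.149 + -0.009377 = 0.017251 ≈ 0.0173


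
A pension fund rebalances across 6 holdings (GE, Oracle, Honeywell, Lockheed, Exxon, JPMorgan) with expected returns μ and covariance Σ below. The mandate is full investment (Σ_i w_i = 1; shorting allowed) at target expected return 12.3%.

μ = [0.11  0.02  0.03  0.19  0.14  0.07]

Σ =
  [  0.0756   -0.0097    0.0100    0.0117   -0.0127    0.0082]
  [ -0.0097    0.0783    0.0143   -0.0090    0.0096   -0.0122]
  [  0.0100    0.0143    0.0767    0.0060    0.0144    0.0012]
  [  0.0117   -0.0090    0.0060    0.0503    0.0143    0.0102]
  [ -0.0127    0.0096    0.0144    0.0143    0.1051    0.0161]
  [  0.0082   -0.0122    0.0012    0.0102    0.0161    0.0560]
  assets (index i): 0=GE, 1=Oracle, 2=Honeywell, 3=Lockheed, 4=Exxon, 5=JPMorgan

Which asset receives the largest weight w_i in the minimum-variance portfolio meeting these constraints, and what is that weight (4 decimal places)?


Lockheed (0.3946)

p=Σ⁻¹μ = [1.2056  0.7970  -0.3586  3.3382  0.9423  0.3758]
q=Σ⁻¹𝟙 = [11.1444  16.7280  6.2826  15.1915  3.9818  15.8232]
a=μᵀp=0.930286  b=𝟙ᵀp=6.300370  c=𝟙ᵀq=69.151351  D=ac−b²=24.635903
λ₁=(c·0.123−b)/D = (69.151351·0.123−6.300370)/24.635903 = 0.089514
λ₂=(a−b·0.123)/D = (0.930286−6.300370·0.123)/24.635903 = 0.006305
w* = 0.089514·p + 0.006305·q:
  w_0 = 0.089514·1.2056 + 0.006305·11.1444 = 0.1782  (GE)
  w_1 = 0.089514·0.7970 + 0.006305·16.7280 = 0.1768  (Oracle)
  w_2 = 0.089514·-0.3586 + 0.006305·6.2826 = 0.0075  (Honeywell)
  w_3 = 0.089514·3.3382 + 0.006305·15.1915 = 0.3946  (Lockheed)
  w_4 = 0.089514·0.9423 + 0.006305·3.9818 = 0.1095  (Exxon)
  w_5 = 0.089514·0.3758 + 0.006305·15.8232 = 0.1334  (JPMorgan)
Σw_i=1.0000  μᵀw=0.1230
σ²=wᵀΣw=λ₁·μ_p+λ₂ = 0.089514·0.123 + 0.006305 = 0.017316 ≈ 0.0173


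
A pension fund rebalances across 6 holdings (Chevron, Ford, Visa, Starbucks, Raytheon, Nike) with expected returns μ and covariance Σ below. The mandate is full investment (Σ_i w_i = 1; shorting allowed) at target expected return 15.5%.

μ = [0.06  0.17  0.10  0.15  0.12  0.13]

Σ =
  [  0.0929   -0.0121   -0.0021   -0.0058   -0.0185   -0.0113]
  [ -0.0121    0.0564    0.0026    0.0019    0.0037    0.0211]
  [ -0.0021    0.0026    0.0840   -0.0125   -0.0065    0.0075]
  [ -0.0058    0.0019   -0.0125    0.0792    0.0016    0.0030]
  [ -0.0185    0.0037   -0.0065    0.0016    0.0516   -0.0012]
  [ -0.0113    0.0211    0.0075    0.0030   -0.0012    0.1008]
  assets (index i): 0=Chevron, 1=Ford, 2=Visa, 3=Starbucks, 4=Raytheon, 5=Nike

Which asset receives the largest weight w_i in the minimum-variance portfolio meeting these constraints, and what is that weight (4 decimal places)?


Ford (0.5129)

g=Σ⁻¹μ = [1.8590  2.7864  1.6278  2.1316  2.9490  0.7654]
h=Σ⁻¹𝟙 = [20.5397  16.2998  15.6385  15.3726  27.2432  7.5145]
a=μᵀg=1.521121  b=𝟙ᵀg=12.119147  c=𝟙ᵀh=102.608244  D=ac−b²=9.205784
λ₁=(c·0.155−b)/D = (102.608244·0.155−12.119147)/9.205784 = 0.411169
λ₂=(a−b·0.155)/D = (1.521121−12.119147·0.155)/9.205784 = -0.038818
w* = 0.411169·g + -0.038818·h:
  w_0 = 0.411169·1.8590 + -0.038818·20.5397 = -0.0329  (Chevron)
  w_1 = 0.411169·2.7864 + -0.038818·16.2998 = 0.5129  (Ford)
  w_2 = 0.411169·1.6278 + -0.038818·15.6385 = 0.0622  (Visa)
  w_3 = 0.411169·2.1316 + -0.038818·15.3726 = 0.2797  (Starbucks)
  w_4 = 0.411169·2.9490 + -0.038818·27.2432 = 0.1550  (Raytheon)
  w_5 = 0.411169·0.7654 + -0.038818·7.5145 = 0.0230  (Nike)
Σw_i=1.0000  μᵀw=0.1550
σ²=wᵀΣw=λ₁·μ_p+λ₂ = 0.411169·0.155 + -0.038818 = 0.024913 ≈ 0.0249


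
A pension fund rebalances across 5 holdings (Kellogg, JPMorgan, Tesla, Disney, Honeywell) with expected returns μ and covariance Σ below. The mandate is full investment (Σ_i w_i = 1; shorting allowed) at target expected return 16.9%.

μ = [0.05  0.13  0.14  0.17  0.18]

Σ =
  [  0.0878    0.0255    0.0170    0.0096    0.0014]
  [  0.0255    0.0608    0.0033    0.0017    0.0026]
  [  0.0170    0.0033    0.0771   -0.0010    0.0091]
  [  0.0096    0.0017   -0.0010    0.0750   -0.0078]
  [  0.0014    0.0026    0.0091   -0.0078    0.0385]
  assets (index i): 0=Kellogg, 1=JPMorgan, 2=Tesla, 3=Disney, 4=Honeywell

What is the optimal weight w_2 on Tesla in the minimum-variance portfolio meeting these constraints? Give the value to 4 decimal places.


p=Σ⁻¹μ = [-0.6760  2.0638  1.3449  2.8251  4.8150]
q=Σ⁻¹𝟙 = [3.8940  12.7998  8.6911  15.3675  26.0272]
a=μᵀp=1.769745  b=𝟙ᵀp=10.372790  c=𝟙ᵀq=66.779526  D=ac−b²=10.587958
λ₁=(c·0.169−b)/D = (66.779526·0.169−10.372790)/10.587958 = 0.086225
λ₂=(a−b·0.169)/D = (1.769745−10.372790·0.169)/10.587958 = 0.001581
w* = 0.086225·p + 0.001581·q:
  w_0 = 0.086225·-0.6760 + 0.001581·3.8940 = -0.0521  (Kellogg)
  w_1 = 0.086225·2.0638 + 0.001581·12.7998 = 0.1982  (JPMorgan)
  w_2 = 0.086225·1.3449 + 0.001581·8.6911 = 0.1297  (Tesla)
  w_3 = 0.086225·2.8251 + 0.001581·15.3675 = 0.2679  (Disney)
  w_4 = 0.086225·4.8150 + 0.001581·26.0272 = 0.4563  (Honeywell)
Σw_i=1.0000  μᵀw=0.1690
σ²=wᵀΣw=λ₁·μ_p+λ₂ = 0.086225·0.169 + 0.001581 = 0.016153 ≈ 0.0162

0.1297


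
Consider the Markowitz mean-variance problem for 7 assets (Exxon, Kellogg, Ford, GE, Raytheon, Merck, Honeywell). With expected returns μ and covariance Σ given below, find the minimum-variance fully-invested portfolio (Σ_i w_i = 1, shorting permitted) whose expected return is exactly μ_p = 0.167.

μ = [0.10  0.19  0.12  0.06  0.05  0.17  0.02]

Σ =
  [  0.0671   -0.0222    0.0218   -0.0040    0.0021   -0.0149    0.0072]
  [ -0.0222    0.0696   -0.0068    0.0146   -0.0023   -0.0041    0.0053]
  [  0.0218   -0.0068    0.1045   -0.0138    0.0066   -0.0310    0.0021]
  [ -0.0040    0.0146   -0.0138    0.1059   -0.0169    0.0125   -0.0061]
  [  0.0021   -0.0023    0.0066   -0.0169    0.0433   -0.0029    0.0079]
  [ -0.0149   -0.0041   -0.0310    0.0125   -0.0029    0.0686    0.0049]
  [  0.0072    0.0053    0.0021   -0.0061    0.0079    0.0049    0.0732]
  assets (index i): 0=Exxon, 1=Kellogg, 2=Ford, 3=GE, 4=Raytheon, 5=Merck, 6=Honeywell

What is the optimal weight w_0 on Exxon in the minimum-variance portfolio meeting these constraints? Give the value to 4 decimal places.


p=Σ⁻¹μ = [3.3333  4.3672  1.9981  -0.0098  1.3775  4.4888  -0.8781]
q=Σ⁻¹𝟙 = [22.9808  22.7964  13.5461  10.3354  25.8514  25.8549  5.7022]
a=μᵀp=2.216699  b=𝟙ᵀp=14.677008  c=𝟙ᵀq=127.067280  D=ac−b²=66.255332
λ₁=(c·0.167−b)/D = (127.067280·0.167−14.677008)/66.255332 = 0.098758
λ₂=(a−b·0.167)/D = (2.216699−14.677008·0.167)/66.255332 = -0.003537
w* = 0.098758·p + -0.003537·q:
  w_0 = 0.098758·3.3333 + -0.003537·22.9808 = 0.2479  (Exxon)
  w_1 = 0.098758·4.3672 + -0.003537·22.7964 = 0.3507  (Kellogg)
  w_2 = 0.098758·1.9981 + -0.003537·13.5461 = 0.1494  (Ford)
  w_3 = 0.098758·-0.0098 + -0.003537·10.3354 = -0.0375  (GE)
  w_4 = 0.098758·1.3775 + -0.003537·25.8514 = 0.0446  (Raytheon)
  w_5 = 0.098758·4.4888 + -0.003537·25.8549 = 0.3519  (Merck)
  w_6 = 0.098758·-0.8781 + -0.003537·5.7022 = -0.1069  (Honeywell)
Σw_i=1.0000  μᵀw=0.1670
σ²=wᵀΣw=λ₁·μ_p+λ₂ = 0.098758·0.167 + -0.003537 = 0.012955 ≈ 0.0130

0.2479


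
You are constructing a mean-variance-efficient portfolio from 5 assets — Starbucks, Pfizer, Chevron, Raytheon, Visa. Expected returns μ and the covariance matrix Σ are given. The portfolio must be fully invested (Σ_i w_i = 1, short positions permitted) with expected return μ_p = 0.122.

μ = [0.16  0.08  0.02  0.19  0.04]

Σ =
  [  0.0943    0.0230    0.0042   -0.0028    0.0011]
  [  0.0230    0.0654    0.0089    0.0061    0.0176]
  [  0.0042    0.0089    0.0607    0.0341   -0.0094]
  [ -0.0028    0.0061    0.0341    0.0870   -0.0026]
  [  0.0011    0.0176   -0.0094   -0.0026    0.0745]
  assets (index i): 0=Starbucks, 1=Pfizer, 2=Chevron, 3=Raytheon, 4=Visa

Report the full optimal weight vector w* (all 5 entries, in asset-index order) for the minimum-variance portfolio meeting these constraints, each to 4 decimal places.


p=Σ⁻¹μ = [1.7232  0.4559  -1.3480  2.7456  0.3295]
q=Σ⁻¹𝟙 = [8.5366  6.1441  13.4840  6.4647  13.7722]
a=μᵀp=0.820073  b=𝟙ᵀp=3.906250  c=𝟙ᵀq=48.401620  D=ac−b²=24.434098
λ₁=(c·0.122−b)/D = (48.401620·0.122−3.906250)/24.434098 = 0.081802
λ₂=(a−b·0.122)/D = (0.820073−3.906250·0.122)/24.434098 = 0.014059
w* = 0.081802·p + 0.014059·q:
  w_0 = 0.081802·1.7232 + 0.014059·8.5366 = 0.2610  (Starbucks)
  w_1 = 0.081802·0.4559 + 0.014059·6.1441 = 0.1237  (Pfizer)
  w_2 = 0.081802·-1.3480 + 0.014059·13.4840 = 0.0793  (Chevron)
  w_3 = 0.081802·2.7456 + 0.014059·6.4647 = 0.3155  (Raytheon)
  w_4 = 0.081802·0.3295 + 0.014059·13.7722 = 0.2206  (Visa)
Σw_i=1.0000  μᵀw=0.1220
σ²=wᵀΣw=λ₁·μ_p+λ₂ = 0.081802·0.122 + 0.014059 = 0.024038 ≈ 0.0240

0.2610  0.1237  0.0793  0.3155  0.2206


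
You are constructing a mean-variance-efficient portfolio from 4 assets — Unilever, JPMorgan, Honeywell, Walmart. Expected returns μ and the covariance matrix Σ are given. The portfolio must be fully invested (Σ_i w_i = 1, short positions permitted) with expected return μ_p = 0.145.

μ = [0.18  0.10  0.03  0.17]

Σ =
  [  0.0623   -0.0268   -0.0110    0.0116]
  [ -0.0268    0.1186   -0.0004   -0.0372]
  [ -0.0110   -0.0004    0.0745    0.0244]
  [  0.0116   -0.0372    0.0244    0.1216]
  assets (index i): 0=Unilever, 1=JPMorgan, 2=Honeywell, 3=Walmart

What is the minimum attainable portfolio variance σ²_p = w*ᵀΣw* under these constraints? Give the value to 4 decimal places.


0.0183

p=Σ⁻¹μ = [3.5896  2.1693  0.4081  1.6373]
q=Σ⁻¹𝟙 = [24.1878  16.4735  14.4436  8.0577]
a=μᵀp=1.153641  b=𝟙ᵀp=7.804263  c=𝟙ᵀq=63.162552  D=ac−b²=11.960397
λ₁=(c·0.145−b)/D = (63.162552·0.145−7.804263)/11.960397 = 0.113233
λ₂=(a−b·0.145)/D = (1.153641−7.804263·0.145)/11.960397 = 0.001841
w* = 0.113233·p + 0.001841·q:
  w_0 = 0.113233·3.5896 + 0.001841·24.1878 = 0.4510  (Unilever)
  w_1 = 0.113233·2.1693 + 0.001841·16.4735 = 0.2760  (JPMorgan)
  w_2 = 0.113233·0.4081 + 0.001841·14.4436 = 0.0728  (Honeywell)
  w_3 = 0.113233·1.6373 + 0.001841·8.0577 = 0.2002  (Walmart)
Σw_i=1.0000  μᵀw=0.1450
σ²=wᵀΣw=λ₁·μ_p+λ₂ = 0.113233·0.145 + 0.001841 = 0.018260 ≈ 0.0183


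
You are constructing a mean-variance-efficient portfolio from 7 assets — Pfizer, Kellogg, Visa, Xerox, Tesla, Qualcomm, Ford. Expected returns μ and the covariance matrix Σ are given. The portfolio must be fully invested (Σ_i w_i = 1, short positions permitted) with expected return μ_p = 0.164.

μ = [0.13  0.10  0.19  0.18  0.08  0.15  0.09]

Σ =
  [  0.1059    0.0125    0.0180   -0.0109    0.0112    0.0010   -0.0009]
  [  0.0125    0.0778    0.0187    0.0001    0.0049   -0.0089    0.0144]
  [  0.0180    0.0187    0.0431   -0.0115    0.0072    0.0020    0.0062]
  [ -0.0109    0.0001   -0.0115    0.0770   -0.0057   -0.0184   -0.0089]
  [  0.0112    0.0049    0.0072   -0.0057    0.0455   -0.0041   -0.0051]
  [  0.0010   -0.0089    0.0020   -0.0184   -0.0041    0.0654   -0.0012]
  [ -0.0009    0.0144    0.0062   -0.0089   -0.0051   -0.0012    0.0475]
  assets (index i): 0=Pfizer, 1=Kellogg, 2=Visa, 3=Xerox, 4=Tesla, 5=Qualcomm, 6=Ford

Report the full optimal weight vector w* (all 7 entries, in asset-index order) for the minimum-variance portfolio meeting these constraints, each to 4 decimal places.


x=Σ⁻¹μ = [0.7036  -0.0884  4.4621  4.3878  2.0356  3.5420  2.4826]
y=Σ⁻¹𝟙 = [6.1398  4.1532  16.8449  27.3066  25.9731  25.0392  26.2488]
a=μᵀx=2.637817  b=𝟙ᵀx=17.525345  c=𝟙ᵀy=131.705699  D=ac−b²=40.277750
λ₁=(c·0.164−b)/D = (131.705699·0.164−17.525345)/40.277750 = 0.101157
λ₂=(a−b·0.164)/D = (2.637817−17.525345·0.164)/40.277750 = -0.005868
w* = 0.101157·x + -0.005868·y:
  w_0 = 0.101157·0.7036 + -0.005868·6.1398 = 0.0351  (Pfizer)
  w_1 = 0.101157·-0.0884 + -0.005868·4.1532 = -0.0333  (Kellogg)
  w_2 = 0.101157·4.4621 + -0.005868·16.8449 = 0.3525  (Visa)
  w_3 = 0.101157·4.3878 + -0.005868·27.3066 = 0.2836  (Xerox)
  w_4 = 0.101157·2.0356 + -0.005868·25.9731 = 0.0535  (Tesla)
  w_5 = 0.101157·3.5420 + -0.005868·25.0392 = 0.2114  (Qualcomm)
  w_6 = 0.101157·2.4826 + -0.005868·26.2488 = 0.0971  (Ford)
Σw_i=1.0000  μᵀw=0.1640
σ²=wᵀΣw=λ₁·μ_p+λ₂ = 0.101157·0.164 + -0.005868 = 0.010722 ≈ 0.0107

0.0351  -0.0333  0.3525  0.2836  0.0535  0.2114  0.0971


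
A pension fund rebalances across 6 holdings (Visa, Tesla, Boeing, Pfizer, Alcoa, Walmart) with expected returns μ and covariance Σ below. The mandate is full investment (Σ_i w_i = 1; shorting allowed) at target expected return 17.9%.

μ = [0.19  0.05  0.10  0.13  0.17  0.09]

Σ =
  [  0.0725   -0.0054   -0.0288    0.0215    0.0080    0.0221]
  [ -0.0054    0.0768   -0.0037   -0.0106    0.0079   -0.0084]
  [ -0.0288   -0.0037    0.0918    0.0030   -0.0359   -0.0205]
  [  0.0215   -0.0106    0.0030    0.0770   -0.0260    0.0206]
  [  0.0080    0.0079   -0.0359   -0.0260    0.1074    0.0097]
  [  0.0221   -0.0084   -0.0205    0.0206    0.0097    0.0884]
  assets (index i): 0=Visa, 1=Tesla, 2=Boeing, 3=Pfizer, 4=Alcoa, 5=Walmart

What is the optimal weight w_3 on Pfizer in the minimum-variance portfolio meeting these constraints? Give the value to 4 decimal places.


g=Σ⁻¹μ = [3.0448  1.0132  3.1819  1.6600  2.7102  0.4069]
h=Σ⁻¹𝟙 = [16.2898  16.4354  25.2987  13.0797  17.6368  9.6851]
a=μᵀg=1.660512  b=𝟙ᵀg=12.016961  c=𝟙ᵀh=98.425375  D=ac−b²=19.029149
λ₁=(c·0.179−b)/D = (98.425375·0.179−12.016961)/19.029149 = 0.294347
λ₂=(a−b·0.179)/D = (1.660512−12.016961·0.179)/19.029149 = -0.025778
w* = 0.294347·g + -0.025778·h:
  w_0 = 0.294347·3.0448 + -0.025778·16.2898 = 0.4763  (Visa)
  w_1 = 0.294347·1.0132 + -0.025778·16.4354 = -0.1254  (Tesla)
  w_2 = 0.294347·3.1819 + -0.025778·25.2987 = 0.2844  (Boeing)
  w_3 = 0.294347·1.6600 + -0.025778·13.0797 = 0.1514  (Pfizer)
  w_4 = 0.294347·2.7102 + -0.025778·17.6368 = 0.3431  (Alcoa)
  w_5 = 0.294347·0.4069 + -0.025778·9.6851 = -0.1299  (Walmart)
Σw_i=1.0000  μᵀw=0.1790
σ²=wᵀΣw=λ₁·μ_p+λ₂ = 0.294347·0.179 + -0.025778 = 0.026911 ≈ 0.0269

0.1514


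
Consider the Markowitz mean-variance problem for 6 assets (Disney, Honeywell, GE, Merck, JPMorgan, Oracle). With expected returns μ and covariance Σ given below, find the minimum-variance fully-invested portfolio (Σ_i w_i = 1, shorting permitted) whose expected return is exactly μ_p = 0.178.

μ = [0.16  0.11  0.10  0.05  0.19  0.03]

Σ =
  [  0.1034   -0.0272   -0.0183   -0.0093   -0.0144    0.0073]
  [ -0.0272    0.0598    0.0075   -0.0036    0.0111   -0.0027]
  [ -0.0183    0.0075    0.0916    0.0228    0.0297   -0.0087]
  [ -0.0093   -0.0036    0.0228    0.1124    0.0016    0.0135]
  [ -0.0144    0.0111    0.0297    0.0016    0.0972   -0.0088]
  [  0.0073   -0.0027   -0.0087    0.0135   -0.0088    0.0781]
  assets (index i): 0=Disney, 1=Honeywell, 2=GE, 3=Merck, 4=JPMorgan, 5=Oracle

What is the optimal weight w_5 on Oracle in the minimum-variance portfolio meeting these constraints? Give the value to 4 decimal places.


-0.1629

u=Σ⁻¹μ = [2.6492  2.6618  0.7103  0.5277  1.8560  0.4256]
v=Σ⁻¹𝟙 = [18.4502  23.4032  9.1956  7.6787  8.5488  12.5489]
a=μᵀu=1.179504  b=𝟙ᵀu=8.830630  c=𝟙ᵀv=79.825527  D=ac−b²=16.174485
λ₁=(c·0.178−b)/D = (79.825527·0.178−8.830630)/16.174485 = 0.332518
λ₂=(a−b·0.178)/D = (1.179504−8.830630·0.178)/16.174485 = -0.024257
w* = 0.332518·u + -0.024257·v:
  w_0 = 0.332518·2.6492 + -0.024257·18.4502 = 0.4334  (Disney)
  w_1 = 0.332518·2.6618 + -0.024257·23.4032 = 0.3174  (Honeywell)
  w_2 = 0.332518·0.7103 + -0.024257·9.1956 = 0.0131  (GE)
  w_3 = 0.332518·0.5277 + -0.024257·7.6787 = -0.0108  (Merck)
  w_4 = 0.332518·1.8560 + -0.024257·8.5488 = 0.4098  (JPMorgan)
  w_5 = 0.332518·0.4256 + -0.024257·12.5489 = -0.1629  (Oracle)
Σw_i=1.0000  μᵀw=0.1780
σ²=wᵀΣw=λ₁·μ_p+λ₂ = 0.332518·0.178 + -0.024257 = 0.034931 ≈ 0.0349


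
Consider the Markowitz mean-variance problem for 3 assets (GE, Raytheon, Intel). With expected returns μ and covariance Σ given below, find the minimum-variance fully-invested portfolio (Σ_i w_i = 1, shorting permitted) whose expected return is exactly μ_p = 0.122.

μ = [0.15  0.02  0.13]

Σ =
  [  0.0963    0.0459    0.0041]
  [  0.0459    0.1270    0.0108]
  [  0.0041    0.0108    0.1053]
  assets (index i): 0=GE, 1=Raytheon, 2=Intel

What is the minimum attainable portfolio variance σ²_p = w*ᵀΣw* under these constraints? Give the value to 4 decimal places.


p=Σ⁻¹μ = [1.7881  -0.5930  1.2258]
q=Σ⁻¹𝟙 = [7.9896  4.2423  8.7505]
a=μᵀp=0.415704  b=𝟙ᵀp=2.420854  c=𝟙ᵀq=20.982406  D=ac−b²=2.861926
λ₁=(c·0.122−b)/D = (20.982406·0.122−2.420854)/2.861926 = 0.048569
λ₂=(a−b·0.122)/D = (0.415704−2.420854·0.122)/2.861926 = 0.042055
w* = 0.048569·p + 0.042055·q:
  w_0 = 0.048569·1.7881 + 0.042055·7.9896 = 0.4229  (GE)
  w_1 = 0.048569·-0.5930 + 0.042055·4.2423 = 0.1496  (Raytheon)
  w_2 = 0.048569·1.2258 + 0.042055·8.7505 = 0.4275  (Intel)
Σw_i=1.0000  μᵀw=0.1220
σ²=wᵀΣw=λ₁·μ_p+λ₂ = 0.048569·0.122 + 0.042055 = 0.047981 ≈ 0.0480

0.0480
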